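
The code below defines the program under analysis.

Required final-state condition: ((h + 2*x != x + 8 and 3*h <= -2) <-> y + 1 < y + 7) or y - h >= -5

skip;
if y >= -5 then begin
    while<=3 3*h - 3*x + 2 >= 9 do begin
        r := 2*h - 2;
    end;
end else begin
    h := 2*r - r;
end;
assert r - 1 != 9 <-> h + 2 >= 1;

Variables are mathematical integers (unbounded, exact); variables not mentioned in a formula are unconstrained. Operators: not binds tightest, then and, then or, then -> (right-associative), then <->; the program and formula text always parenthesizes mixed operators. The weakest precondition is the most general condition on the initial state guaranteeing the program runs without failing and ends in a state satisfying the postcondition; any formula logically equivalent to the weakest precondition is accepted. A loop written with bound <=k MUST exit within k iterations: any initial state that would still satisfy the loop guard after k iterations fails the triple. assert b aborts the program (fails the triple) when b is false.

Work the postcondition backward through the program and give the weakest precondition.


Working backward. After the program, the postcondition ((h + 2*x != x + 8 and 3*h <= -2) <-> y + 1 < y + 7) or y - h >= -5 must hold; in canonical form it is (h + x != 8 and 3*h <= -2) or y >= h - 5.
Before assert r - 1 != 9 <-> h + 2 >= 1: (r != 10 <-> h >= -1) and ((h + x != 8 and 3*h <= -2) or y >= h - 5)
Then branch requires (3*h >= 3*x + 7 -> ((3*h >= 3*x + 7 -> ((3*h >= 3*x + 7 -> ((not (3*h >= 3*x + 7)) and (2*h != 12 <-> h >= -1) and ((h + x != 8 and 3*h <= -2) or y >= h - 5))) and ((not (3*h >= 3*x + 7)) -> ((2*h != 12 <-> h >= -1) and ((h + x != 8 and 3*h <= -2) or y >= h - 5))))) and ((not (3*h >= 3*x + 7)) -> ((2*h != 12 <-> h >= -1) and ((h + x != 8 and 3*h <= -2) or y >= h - 5))))) and ((not (3*h >= 3*x + 7)) -> ((r != 10 <-> h >= -1) and ((h + x != 8 and 3*h <= -2) or y >= h - 5))); else branch requires (r != 10 <-> r >= -1) and ((r + x != 8 and 3*r <= -2) or y >= r - 5).
Before the if: (y >= -5 -> ((3*h >= 3*x + 7 -> ((3*h >= 3*x + 7 -> ((3*h >= 3*x + 7 -> ((not (3*h >= 3*x + 7)) and (2*h != 12 <-> h >= -1) and ((h + x != 8 and 3*h <= -2) or y >= h - 5))) and ((not (3*h >= 3*x + 7)) -> ((2*h != 12 <-> h >= -1) and ((h + x != 8 and 3*h <= -2) or y >= h - 5))))) and ((not (3*h >= 3*x + 7)) -> ((2*h != 12 <-> h >= -1) and ((h + x != 8 and 3*h <= -2) or y >= h - 5))))) and ((not (3*h >= 3*x + 7)) -> ((r != 10 <-> h >= -1) and ((h + x != 8 and 3*h <= -2) or y >= h - 5))))) and ((not (y >= -5)) -> ((r != 10 <-> r >= -1) and ((r + x != 8 and 3*r <= -2) or y >= r - 5)))
Before skip: (y >= -5 -> ((3*h >= 3*x + 7 -> ((3*h >= 3*x + 7 -> ((3*h >= 3*x + 7 -> ((not (3*h >= 3*x + 7)) and (2*h != 12 <-> h >= -1) and ((h + x != 8 and 3*h <= -2) or y >= h - 5))) and ((not (3*h >= 3*x + 7)) -> ((2*h != 12 <-> h >= -1) and ((h + x != 8 and 3*h <= -2) or y >= h - 5))))) and ((not (3*h >= 3*x + 7)) -> ((2*h != 12 <-> h >= -1) and ((h + x != 8 and 3*h <= -2) or y >= h - 5))))) and ((not (3*h >= 3*x + 7)) -> ((r != 10 <-> h >= -1) and ((h + x != 8 and 3*h <= -2) or y >= h - 5))))) and ((not (y >= -5)) -> ((r != 10 <-> r >= -1) and ((r + x != 8 and 3*r <= -2) or y >= r - 5)))
Answer: WP = (y >= -5 -> ((3*h >= 3*x + 7 -> ((3*h >= 3*x + 7 -> ((3*h >= 3*x + 7 -> ((not (3*h >= 3*x + 7)) and (2*h != 12 <-> h >= -1) and ((h + x != 8 and 3*h <= -2) or y >= h - 5))) and ((not (3*h >= 3*x + 7)) -> ((2*h != 12 <-> h >= -1) and ((h + x != 8 and 3*h <= -2) or y >= h - 5))))) and ((not (3*h >= 3*x + 7)) -> ((2*h != 12 <-> h >= -1) and ((h + x != 8 and 3*h <= -2) or y >= h - 5))))) and ((not (3*h >= 3*x + 7)) -> ((r != 10 <-> h >= -1) and ((h + x != 8 and 3*h <= -2) or y >= h - 5))))) and ((not (y >= -5)) -> ((r != 10 <-> r >= -1) and ((r + x != 8 and 3*r <= -2) or y >= r - 5)))


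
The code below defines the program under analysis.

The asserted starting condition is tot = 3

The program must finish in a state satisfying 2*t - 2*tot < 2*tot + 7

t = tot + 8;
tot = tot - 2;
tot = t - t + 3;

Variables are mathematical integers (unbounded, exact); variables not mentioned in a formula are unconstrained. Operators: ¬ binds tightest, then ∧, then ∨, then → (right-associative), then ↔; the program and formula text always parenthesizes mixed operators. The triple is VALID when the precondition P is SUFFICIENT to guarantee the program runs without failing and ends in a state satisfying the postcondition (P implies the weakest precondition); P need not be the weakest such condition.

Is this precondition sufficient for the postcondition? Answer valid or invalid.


Working backward. After the program, the postcondition 2*t - 2*tot < 2*tot + 7 must hold; in canonical form it is 2*t < 4*tot + 7.
Before tot := t - t + 3: 2*t < 19
Before tot := tot - 2: 2*t < 19
Before t := tot + 8: 2*tot < 3
The weakest precondition is 2*tot < 3.
Check whether tot = 3 implies it.
Countermodel: at the initial state tot = 3, the precondition holds but the weakest precondition fails.
Answer: invalid


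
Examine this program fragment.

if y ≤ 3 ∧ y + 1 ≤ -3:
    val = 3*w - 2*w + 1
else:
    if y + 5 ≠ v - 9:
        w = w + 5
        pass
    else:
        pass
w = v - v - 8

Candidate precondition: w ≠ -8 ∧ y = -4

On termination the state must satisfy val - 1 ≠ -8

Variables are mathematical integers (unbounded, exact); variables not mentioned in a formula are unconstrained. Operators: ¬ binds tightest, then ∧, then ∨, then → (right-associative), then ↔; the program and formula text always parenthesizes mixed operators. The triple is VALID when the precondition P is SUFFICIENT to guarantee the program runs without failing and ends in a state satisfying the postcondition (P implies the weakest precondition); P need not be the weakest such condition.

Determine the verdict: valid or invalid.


Working backward. After the program, the postcondition val - 1 ≠ -8 must hold; in canonical form it is val ≠ -7.
Before w := v - v - 8: val ≠ -7
Then branch requires w ≠ -8; else branch requires (y ≠ v - 14 → val ≠ -7) ∧ ((¬(y ≠ v - 14)) → val ≠ -7).
Before the if: ((y ≤ 3 ∧ y ≤ -4) → w ≠ -8) ∧ ((¬(y ≤ 3 ∧ y ≤ -4)) → ((y ≠ v - 14 → val ≠ -7) ∧ ((¬(y ≠ v - 14)) → val ≠ -7)))
The weakest precondition is ((y ≤ 3 ∧ y ≤ -4) → w ≠ -8) ∧ ((¬(y ≤ 3 ∧ y ≤ -4)) → ((y ≠ v - 14 → val ≠ -7) ∧ ((¬(y ≠ v - 14)) → val ≠ -7))).
Check whether w ≠ -8 ∧ y = -4 implies it.
Every state satisfying the precondition satisfies the weakest precondition: the implication holds.
Answer: valid


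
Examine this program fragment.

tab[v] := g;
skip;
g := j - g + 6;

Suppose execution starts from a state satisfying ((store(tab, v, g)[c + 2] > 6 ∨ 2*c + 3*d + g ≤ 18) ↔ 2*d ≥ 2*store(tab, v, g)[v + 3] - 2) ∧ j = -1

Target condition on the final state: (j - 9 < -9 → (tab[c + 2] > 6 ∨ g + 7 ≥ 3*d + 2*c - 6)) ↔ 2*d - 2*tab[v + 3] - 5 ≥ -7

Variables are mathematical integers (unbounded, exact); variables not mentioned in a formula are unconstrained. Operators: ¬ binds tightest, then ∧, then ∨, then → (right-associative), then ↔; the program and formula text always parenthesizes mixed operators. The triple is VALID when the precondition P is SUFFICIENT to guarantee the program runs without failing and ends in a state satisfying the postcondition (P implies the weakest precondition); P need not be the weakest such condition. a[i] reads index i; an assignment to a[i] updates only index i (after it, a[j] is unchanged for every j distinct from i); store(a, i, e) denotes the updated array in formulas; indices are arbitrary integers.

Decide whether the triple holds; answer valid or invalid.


Working backward. After the program, the postcondition (j - 9 < -9 → (tab[c + 2] > 6 ∨ g + 7 ≥ 3*d + 2*c - 6)) ↔ 2*d - 2*tab[v + 3] - 5 ≥ -7 must hold; in canonical form it is (j < 0 → (tab[c + 2] > 6 ∨ g ≥ 2*c + 3*d - 13)) ↔ 2*d ≥ 2*tab[v + 3] - 2.
Before g := j - g + 6: (j < 0 → (tab[c + 2] > 6 ∨ j ≥ 2*c + 3*d + g - 19)) ↔ 2*d ≥ 2*tab[v + 3] - 2
Before skip: (j < 0 → (tab[c + 2] > 6 ∨ j ≥ 2*c + 3*d + g - 19)) ↔ 2*d ≥ 2*tab[v + 3] - 2
Before tab[v] := g: (j < 0 → (store(tab, v, g)[c + 2] > 6 ∨ j ≥ 2*c + 3*d + g - 19)) ↔ 2*d ≥ 2*store(tab, v, g)[v + 3] - 2
The weakest precondition is (j < 0 → (store(tab, v, g)[c + 2] > 6 ∨ j ≥ 2*c + 3*d + g - 19)) ↔ 2*d ≥ 2*store(tab, v, g)[v + 3] - 2.
Check whether ((store(tab, v, g)[c + 2] > 6 ∨ 2*c + 3*d + g ≤ 18) ↔ 2*d ≥ 2*store(tab, v, g)[v + 3] - 2) ∧ j = -1 implies it.
Every state satisfying the precondition satisfies the weakest precondition: the implication holds.
Answer: valid


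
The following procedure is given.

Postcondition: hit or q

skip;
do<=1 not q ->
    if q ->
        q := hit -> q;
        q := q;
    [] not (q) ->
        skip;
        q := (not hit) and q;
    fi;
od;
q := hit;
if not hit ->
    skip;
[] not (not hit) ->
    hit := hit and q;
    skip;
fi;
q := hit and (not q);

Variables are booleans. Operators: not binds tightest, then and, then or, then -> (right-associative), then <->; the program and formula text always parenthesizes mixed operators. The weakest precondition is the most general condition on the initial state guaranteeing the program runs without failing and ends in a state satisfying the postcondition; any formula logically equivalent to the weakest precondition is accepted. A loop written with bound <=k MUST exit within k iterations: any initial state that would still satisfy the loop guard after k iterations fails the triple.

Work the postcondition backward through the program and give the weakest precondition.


Working backward. After the program, hit or q must hold.
Before q := hit and (not q): hit or (hit and (not q))
Then branch requires hit or (hit and (not q)); else branch requires hit and q.
Before the if: ((not hit) -> (hit or (hit and (not q)))) and (hit -> (hit and q))
Before q := hit: (not hit) -> hit
Before the loop (bound <=1), unroll the exhaustion recursion (WP_0 = exit-now case; WP_j = one more guarded iteration, up to j = 1):
  WP_0: q and ((not hit) -> hit)
  WP_1: ((not q) -> ((q -> ((hit -> q) and ((not hit) -> hit))) and ((not q) -> ((not hit) and q and ((not hit) -> hit))))) and (q -> ((not hit) -> hit))
So before the loop: ((not q) -> ((q -> ((hit -> q) and ((not hit) -> hit))) and ((not q) -> ((not hit) and q and ((not hit) -> hit))))) and (q -> ((not hit) -> hit))
Before skip: ((not q) -> ((q -> ((hit -> q) and ((not hit) -> hit))) and ((not q) -> ((not hit) and q and ((not hit) -> hit))))) and (q -> ((not hit) -> hit))
Answer: WP = ((not q) -> ((q -> ((hit -> q) and ((not hit) -> hit))) and ((not q) -> ((not hit) and q and ((not hit) -> hit))))) and (q -> ((not hit) -> hit))


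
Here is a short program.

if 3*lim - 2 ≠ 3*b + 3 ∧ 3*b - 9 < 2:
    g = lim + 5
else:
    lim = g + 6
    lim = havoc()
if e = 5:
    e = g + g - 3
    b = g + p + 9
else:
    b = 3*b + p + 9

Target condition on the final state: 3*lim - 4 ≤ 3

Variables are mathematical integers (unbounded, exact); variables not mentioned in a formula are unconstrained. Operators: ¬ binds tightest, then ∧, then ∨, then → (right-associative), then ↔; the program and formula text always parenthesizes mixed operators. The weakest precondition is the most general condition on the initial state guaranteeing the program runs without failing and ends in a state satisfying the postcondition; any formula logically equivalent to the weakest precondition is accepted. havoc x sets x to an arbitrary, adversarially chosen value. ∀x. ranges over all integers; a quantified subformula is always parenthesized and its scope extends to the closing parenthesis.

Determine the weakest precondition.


Working backward. After the program, the postcondition 3*lim - 4 ≤ 3 must hold; in canonical form it is 3*lim ≤ 7.
Then branch requires 3*lim ≤ 7; else branch requires 3*lim ≤ 7.
Before the if: (e = 5 → 3*lim ≤ 7) ∧ ((¬(e = 5)) → 3*lim ≤ 7)
Then branch requires (e = 5 → 3*lim ≤ 7) ∧ ((¬(e = 5)) → 3*lim ≤ 7); else branch requires ∀lim_1. ((e = 5 → 3*lim_1 ≤ 7) ∧ ((¬(e = 5)) → 3*lim_1 ≤ 7)).
Before the if: ((3*lim ≠ 3*b + 5 ∧ 3*b < 11) → ((e = 5 → 3*lim ≤ 7) ∧ ((¬(e = 5)) → 3*lim ≤ 7))) ∧ ((¬(3*lim ≠ 3*b + 5 ∧ 3*b < 11)) → (∀lim_1. ((e = 5 → 3*lim_1 ≤ 7) ∧ ((¬(e = 5)) → 3*lim_1 ≤ 7))))
Answer: WP = ((3*lim ≠ 3*b + 5 ∧ 3*b < 11) → ((e = 5 → 3*lim ≤ 7) ∧ ((¬(e = 5)) → 3*lim ≤ 7))) ∧ ((¬(3*lim ≠ 3*b + 5 ∧ 3*b < 11)) → (∀lim_1. ((e = 5 → 3*lim_1 ≤ 7) ∧ ((¬(e = 5)) → 3*lim_1 ≤ 7))))


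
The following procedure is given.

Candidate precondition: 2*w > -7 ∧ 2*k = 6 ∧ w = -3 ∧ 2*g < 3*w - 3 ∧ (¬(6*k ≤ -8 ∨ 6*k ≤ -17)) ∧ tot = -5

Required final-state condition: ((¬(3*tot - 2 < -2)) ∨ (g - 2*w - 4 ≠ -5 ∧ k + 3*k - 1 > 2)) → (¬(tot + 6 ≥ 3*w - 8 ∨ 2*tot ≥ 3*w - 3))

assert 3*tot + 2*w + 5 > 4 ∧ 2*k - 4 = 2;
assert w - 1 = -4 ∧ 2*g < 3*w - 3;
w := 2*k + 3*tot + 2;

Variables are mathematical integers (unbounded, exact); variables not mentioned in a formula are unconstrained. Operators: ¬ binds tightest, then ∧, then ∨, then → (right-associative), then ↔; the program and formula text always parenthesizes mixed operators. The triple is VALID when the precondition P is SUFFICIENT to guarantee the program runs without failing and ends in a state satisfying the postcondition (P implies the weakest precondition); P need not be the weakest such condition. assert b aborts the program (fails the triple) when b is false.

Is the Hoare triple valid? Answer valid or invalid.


Working backward. After the program, the postcondition ((¬(3*tot - 2 < -2)) ∨ (g - 2*w - 4 ≠ -5 ∧ k + 3*k - 1 > 2)) → (¬(tot + 6 ≥ 3*w - 8 ∨ 2*tot ≥ 3*w - 3)) must hold; in canonical form it is ((¬(3*tot < 0)) ∨ (g ≠ 2*w - 1 ∧ 4*k > 3)) → (¬(tot ≥ 3*w - 14 ∨ 2*tot ≥ 3*w - 3)).
Before w := 2*k + 3*tot + 2: ((¬(3*tot < 0)) ∨ (g ≠ 4*k + 6*tot + 3 ∧ 4*k > 3)) → (¬(6*k + 8*tot ≤ 8 ∨ 6*k + 7*tot ≤ -3))
Before assert w - 1 = -4 ∧ 2*g < 3*w - 3: w = -3 ∧ 2*g < 3*w - 3 ∧ (((¬(3*tot < 0)) ∨ (g ≠ 4*k + 6*tot + 3 ∧ 4*k > 3)) → (¬(6*k + 8*tot ≤ 8 ∨ 6*k + 7*tot ≤ -3)))
Before assert 3*tot + 2*w + 5 > 4 ∧ 2*k - 4 = 2: 3*tot + 2*w > -1 ∧ 2*k = 6 ∧ w = -3 ∧ 2*g < 3*w - 3 ∧ (((¬(3*tot < 0)) ∨ (g ≠ 4*k + 6*tot + 3 ∧ 4*k > 3)) → (¬(6*k + 8*tot ≤ 8 ∨ 6*k + 7*tot ≤ -3)))
The weakest precondition is 3*tot + 2*w > -1 ∧ 2*k = 6 ∧ w = -3 ∧ 2*g < 3*w - 3 ∧ (((¬(3*tot < 0)) ∨ (g ≠ 4*k + 6*tot + 3 ∧ 4*k > 3)) → (¬(6*k + 8*tot ≤ 8 ∨ 6*k + 7*tot ≤ -3))).
Check whether 2*w > -7 ∧ 2*k = 6 ∧ w = -3 ∧ 2*g < 3*w - 3 ∧ (¬(6*k ≤ -8 ∨ 6*k ≤ -17)) ∧ tot = -5 implies it.
Countermodel: at the initial state g = -7, k = 3, tot = -5, w = -3, the precondition holds but the weakest precondition fails.
Answer: invalid


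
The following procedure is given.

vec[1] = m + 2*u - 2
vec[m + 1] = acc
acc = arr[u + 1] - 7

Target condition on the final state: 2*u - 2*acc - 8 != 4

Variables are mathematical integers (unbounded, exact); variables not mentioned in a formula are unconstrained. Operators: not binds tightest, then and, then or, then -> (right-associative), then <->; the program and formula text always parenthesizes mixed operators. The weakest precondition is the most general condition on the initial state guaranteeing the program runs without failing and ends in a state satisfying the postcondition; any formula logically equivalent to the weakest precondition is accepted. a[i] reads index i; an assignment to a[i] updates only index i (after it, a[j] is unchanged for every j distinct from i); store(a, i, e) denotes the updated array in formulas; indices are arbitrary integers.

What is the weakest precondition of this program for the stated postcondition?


Working backward. After the program, the postcondition 2*u - 2*acc - 8 != 4 must hold; in canonical form it is 2*u != 2*acc + 12.
Before acc := arr[u + 1] - 7: 2*u != 2*arr[u + 1] - 2
Before vec[m + 1] := acc: 2*u != 2*arr[u + 1] - 2
Before vec[1] := m + 2*u - 2: 2*u != 2*arr[u + 1] - 2
Answer: WP = 2*u != 2*arr[u + 1] - 2


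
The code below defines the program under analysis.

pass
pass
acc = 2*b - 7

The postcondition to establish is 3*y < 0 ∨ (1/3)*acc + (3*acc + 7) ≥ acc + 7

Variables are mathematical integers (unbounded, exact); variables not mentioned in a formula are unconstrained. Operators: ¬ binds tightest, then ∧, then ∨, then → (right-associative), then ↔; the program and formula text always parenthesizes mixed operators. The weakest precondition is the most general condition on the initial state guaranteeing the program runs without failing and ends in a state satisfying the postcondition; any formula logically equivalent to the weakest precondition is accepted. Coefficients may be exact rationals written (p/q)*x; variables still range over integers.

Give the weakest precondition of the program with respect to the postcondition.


Working backward. After the program, the postcondition 3*y < 0 ∨ (1/3)*acc + (3*acc + 7) ≥ acc + 7 must hold; in canonical form it is 3*y < 0 ∨ (7/3)*acc ≥ 0.
Before acc := 2*b - 7: 3*y < 0 ∨ (14/3)*b ≥ 49/3
Before skip: 3*y < 0 ∨ (14/3)*b ≥ 49/3
Before skip: 3*y < 0 ∨ (14/3)*b ≥ 49/3
Answer: WP = 3*y < 0 ∨ (14/3)*b ≥ 49/3


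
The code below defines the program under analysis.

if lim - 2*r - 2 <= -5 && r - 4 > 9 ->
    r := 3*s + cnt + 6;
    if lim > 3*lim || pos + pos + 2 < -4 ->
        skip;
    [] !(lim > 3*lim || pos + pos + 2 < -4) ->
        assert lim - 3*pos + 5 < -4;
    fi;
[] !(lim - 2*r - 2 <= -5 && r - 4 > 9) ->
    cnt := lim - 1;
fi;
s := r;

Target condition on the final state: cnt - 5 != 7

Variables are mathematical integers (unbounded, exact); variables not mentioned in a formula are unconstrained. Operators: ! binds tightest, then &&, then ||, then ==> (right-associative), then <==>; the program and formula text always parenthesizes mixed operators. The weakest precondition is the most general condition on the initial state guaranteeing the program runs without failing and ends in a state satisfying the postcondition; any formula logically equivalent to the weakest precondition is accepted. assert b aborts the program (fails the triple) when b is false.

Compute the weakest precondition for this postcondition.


Working backward. After the program, the postcondition cnt - 5 != 7 must hold; in canonical form it is cnt != 12.
Before s := r: cnt != 12
Then branch requires ((2*lim < 0 || 2*pos < -6) ==> cnt != 12) && ((!(2*lim < 0 || 2*pos < -6)) ==> (lim < 3*pos - 9 && cnt != 12)); else branch requires lim != 13.
Before the if: ((lim <= 2*r - 3 && r > 13) ==> (((2*lim < 0 || 2*pos < -6) ==> cnt != 12) && ((!(2*lim < 0 || 2*pos < -6)) ==> (lim < 3*pos - 9 && cnt != 12)))) && ((!(lim <= 2*r - 3 && r > 13)) ==> lim != 13)
Answer: WP = ((lim <= 2*r - 3 && r > 13) ==> (((2*lim < 0 || 2*pos < -6) ==> cnt != 12) && ((!(2*lim < 0 || 2*pos < -6)) ==> (lim < 3*pos - 9 && cnt != 12)))) && ((!(lim <= 2*r - 3 && r > 13)) ==> lim != 13)


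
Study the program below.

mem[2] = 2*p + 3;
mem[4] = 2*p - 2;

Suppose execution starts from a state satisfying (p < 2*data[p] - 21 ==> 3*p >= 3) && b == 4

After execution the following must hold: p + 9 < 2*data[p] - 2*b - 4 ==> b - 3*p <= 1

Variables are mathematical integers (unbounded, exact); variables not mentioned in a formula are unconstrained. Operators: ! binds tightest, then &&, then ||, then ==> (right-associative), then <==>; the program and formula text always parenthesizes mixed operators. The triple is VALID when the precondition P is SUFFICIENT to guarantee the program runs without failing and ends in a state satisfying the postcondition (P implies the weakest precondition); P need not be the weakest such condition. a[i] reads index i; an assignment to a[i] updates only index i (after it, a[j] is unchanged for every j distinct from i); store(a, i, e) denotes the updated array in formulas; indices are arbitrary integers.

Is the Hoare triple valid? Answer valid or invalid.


Working backward. After the program, the postcondition p + 9 < 2*data[p] - 2*b - 4 ==> b - 3*p <= 1 must hold; in canonical form it is 2*b + p < 2*data[p] - 13 ==> b <= 3*p + 1.
Before mem[4] := 2*p - 2: 2*b + p < 2*data[p] - 13 ==> b <= 3*p + 1
Before mem[2] := 2*p + 3: 2*b + p < 2*data[p] - 13 ==> b <= 3*p + 1
The weakest precondition is 2*b + p < 2*data[p] - 13 ==> b <= 3*p + 1.
Check whether (p < 2*data[p] - 21 ==> 3*p >= 3) && b == 4 implies it.
Every state satisfying the precondition satisfies the weakest precondition: the implication holds.
Answer: valid


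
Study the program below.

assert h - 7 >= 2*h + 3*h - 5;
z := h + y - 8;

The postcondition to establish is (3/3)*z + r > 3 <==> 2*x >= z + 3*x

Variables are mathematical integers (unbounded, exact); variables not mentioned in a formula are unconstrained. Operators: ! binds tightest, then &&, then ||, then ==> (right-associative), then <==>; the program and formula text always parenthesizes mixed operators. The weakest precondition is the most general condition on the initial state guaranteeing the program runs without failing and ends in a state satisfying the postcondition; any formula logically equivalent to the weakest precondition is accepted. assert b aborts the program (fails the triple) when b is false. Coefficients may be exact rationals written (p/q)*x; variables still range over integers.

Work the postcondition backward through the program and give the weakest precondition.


Working backward. After the program, the postcondition (3/3)*z + r > 3 <==> 2*x >= z + 3*x must hold; in canonical form it is r + z > 3 <==> x + z <= 0.
Before z := h + y - 8: h + r + y > 11 <==> h + x + y <= 8
Before assert h - 7 >= 2*h + 3*h - 5: 4*h <= -2 && (h + r + y > 11 <==> h + x + y <= 8)
Answer: WP = 4*h <= -2 && (h + r + y > 11 <==> h + x + y <= 8)


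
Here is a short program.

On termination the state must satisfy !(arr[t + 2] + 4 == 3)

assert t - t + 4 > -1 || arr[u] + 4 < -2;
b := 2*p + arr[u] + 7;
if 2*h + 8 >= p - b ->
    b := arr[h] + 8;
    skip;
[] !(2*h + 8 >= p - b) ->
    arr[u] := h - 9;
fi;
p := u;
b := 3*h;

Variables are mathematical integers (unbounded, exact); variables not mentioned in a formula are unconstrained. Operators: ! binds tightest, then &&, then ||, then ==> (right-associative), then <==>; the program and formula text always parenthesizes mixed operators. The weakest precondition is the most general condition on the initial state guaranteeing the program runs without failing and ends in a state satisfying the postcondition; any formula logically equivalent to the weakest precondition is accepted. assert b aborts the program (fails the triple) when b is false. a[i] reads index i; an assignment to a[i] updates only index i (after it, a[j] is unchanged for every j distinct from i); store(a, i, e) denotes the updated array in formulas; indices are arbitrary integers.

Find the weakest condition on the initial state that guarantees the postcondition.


Working backward. After the program, the postcondition !(arr[t + 2] + 4 == 3) must hold; in canonical form it is !(arr[t + 2] == -1).
Before b := 3*h: !(arr[t + 2] == -1)
Before p := u: !(arr[t + 2] == -1)
Then branch requires !(arr[t + 2] == -1); else branch requires !(store(arr, u, h - 9)[t + 2] == -1).
Before the if: (b + 2*h >= p - 8 ==> (!(arr[t + 2] == -1))) && ((!(b + 2*h >= p - 8)) ==> (!(store(arr, u, h - 9)[t + 2] == -1)))
Before b := 2*p + arr[u] + 7: (arr[u] + 2*h + p >= -15 ==> (!(arr[t + 2] == -1))) && ((!(arr[u] + 2*h + p >= -15)) ==> (!(store(arr, u, h - 9)[t + 2] == -1)))
Before assert t - t + 4 > -1 || arr[u] + 4 < -2: (arr[u] + 2*h + p >= -15 ==> (!(arr[t + 2] == -1))) && ((!(arr[u] + 2*h + p >= -15)) ==> (!(store(arr, u, h - 9)[t + 2] == -1)))
Answer: WP = (arr[u] + 2*h + p >= -15 ==> (!(arr[t + 2] == -1))) && ((!(arr[u] + 2*h + p >= -15)) ==> (!(store(arr, u, h - 9)[t + 2] == -1)))


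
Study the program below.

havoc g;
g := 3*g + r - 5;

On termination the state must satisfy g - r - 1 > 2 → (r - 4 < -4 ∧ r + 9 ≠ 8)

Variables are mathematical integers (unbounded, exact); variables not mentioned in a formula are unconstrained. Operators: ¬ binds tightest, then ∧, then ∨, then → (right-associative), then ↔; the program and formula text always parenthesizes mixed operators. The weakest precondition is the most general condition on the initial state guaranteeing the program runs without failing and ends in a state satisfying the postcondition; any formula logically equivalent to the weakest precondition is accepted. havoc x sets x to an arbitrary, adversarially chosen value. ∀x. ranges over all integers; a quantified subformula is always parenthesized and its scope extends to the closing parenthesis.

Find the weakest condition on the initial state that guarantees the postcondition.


Working backward. After the program, the postcondition g - r - 1 > 2 → (r - 4 < -4 ∧ r + 9 ≠ 8) must hold; in canonical form it is g > r + 3 → (r < 0 ∧ r ≠ -1).
Before g := 3*g + r - 5: 3*g > 8 → (r < 0 ∧ r ≠ -1)
Before havoc g: ∀g_1. (3*g_1 > 8 → (r < 0 ∧ r ≠ -1))
Answer: WP = ∀g_1. (3*g_1 > 8 → (r < 0 ∧ r ≠ -1))


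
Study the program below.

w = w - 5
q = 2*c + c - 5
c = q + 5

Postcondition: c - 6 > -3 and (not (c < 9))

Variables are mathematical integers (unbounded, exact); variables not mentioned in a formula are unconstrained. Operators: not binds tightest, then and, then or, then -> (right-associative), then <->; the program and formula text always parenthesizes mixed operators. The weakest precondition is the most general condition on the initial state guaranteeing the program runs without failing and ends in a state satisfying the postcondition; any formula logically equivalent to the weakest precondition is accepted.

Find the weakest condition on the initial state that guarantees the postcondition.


Working backward. After the program, the postcondition c - 6 > -3 and (not (c < 9)) must hold; in canonical form it is c > 3 and (not (c < 9)).
Before c := q + 5: q > -2 and (not (q < 4))
Before q := 2*c + c - 5: 3*c > 3 and (not (3*c < 9))
Before w := w - 5: 3*c > 3 and (not (3*c < 9))
Answer: WP = 3*c > 3 and (not (3*c < 9))


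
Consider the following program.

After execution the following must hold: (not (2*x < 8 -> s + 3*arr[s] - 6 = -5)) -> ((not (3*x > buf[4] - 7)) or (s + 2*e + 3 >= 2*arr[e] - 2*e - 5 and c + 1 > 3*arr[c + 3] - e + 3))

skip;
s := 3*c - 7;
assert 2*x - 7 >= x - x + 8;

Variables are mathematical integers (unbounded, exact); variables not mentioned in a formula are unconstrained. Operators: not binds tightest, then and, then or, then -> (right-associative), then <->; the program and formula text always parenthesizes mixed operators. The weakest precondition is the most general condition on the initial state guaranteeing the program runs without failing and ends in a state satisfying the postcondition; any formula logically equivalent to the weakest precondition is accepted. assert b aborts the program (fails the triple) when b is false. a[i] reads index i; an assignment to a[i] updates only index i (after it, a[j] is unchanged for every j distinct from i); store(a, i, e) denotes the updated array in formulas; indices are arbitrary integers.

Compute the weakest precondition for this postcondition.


Working backward. After the program, the postcondition (not (2*x < 8 -> s + 3*arr[s] - 6 = -5)) -> ((not (3*x > buf[4] - 7)) or (s + 2*e + 3 >= 2*arr[e] - 2*e - 5 and c + 1 > 3*arr[c + 3] - e + 3)) must hold; in canonical form it is (not (2*x < 8 -> 3*arr[s] + s = 1)) -> ((not (3*x > buf[4] - 7)) or (4*e + s >= 2*arr[e] - 8 and c + e > 3*arr[c + 3] + 2)).
Before assert 2*x - 7 >= x - x + 8: 2*x >= 15 and ((not (2*x < 8 -> 3*arr[s] + s = 1)) -> ((not (3*x > buf[4] - 7)) or (4*e + s >= 2*arr[e] - 8 and c + e > 3*arr[c + 3] + 2)))
Before s := 3*c - 7: 2*x >= 15 and ((not (2*x < 8 -> 3*arr[3*c - 7] + 3*c = 8)) -> ((not (3*x > buf[4] - 7)) or (3*c + 4*e >= 2*arr[e] - 1 and c + e > 3*arr[c + 3] + 2)))
Before skip: 2*x >= 15 and ((not (2*x < 8 -> 3*arr[3*c - 7] + 3*c = 8)) -> ((not (3*x > buf[4] - 7)) or (3*c + 4*e >= 2*arr[e] - 1 and c + e > 3*arr[c + 3] + 2)))
Answer: WP = 2*x >= 15 and ((not (2*x < 8 -> 3*arr[3*c - 7] + 3*c = 8)) -> ((not (3*x > buf[4] - 7)) or (3*c + 4*e >= 2*arr[e] - 1 and c + e > 3*arr[c + 3] + 2)))


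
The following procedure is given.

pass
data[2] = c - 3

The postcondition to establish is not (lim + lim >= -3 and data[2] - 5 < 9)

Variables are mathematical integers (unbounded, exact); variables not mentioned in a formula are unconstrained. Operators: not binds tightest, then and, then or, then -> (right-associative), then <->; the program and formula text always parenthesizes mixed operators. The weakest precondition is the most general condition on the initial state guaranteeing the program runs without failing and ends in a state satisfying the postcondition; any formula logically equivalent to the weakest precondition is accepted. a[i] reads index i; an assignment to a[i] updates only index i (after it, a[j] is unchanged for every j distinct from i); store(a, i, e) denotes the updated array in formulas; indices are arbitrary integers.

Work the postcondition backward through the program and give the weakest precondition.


Working backward. After the program, the postcondition not (lim + lim >= -3 and data[2] - 5 < 9) must hold; in canonical form it is not (2*lim >= -3 and data[2] < 14).
Before data[2] := c - 3: not (2*lim >= -3 and c < 17)
Before skip: not (2*lim >= -3 and c < 17)
Answer: WP = not (2*lim >= -3 and c < 17)


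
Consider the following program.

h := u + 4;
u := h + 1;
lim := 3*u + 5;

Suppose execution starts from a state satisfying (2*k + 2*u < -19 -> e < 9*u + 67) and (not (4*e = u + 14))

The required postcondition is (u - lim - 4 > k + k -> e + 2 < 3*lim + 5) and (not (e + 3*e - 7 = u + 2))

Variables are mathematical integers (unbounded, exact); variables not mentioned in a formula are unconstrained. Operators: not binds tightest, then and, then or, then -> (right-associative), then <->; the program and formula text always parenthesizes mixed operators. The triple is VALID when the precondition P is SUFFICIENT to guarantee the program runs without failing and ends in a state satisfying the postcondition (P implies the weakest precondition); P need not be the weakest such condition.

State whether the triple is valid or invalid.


Working backward. After the program, the postcondition (u - lim - 4 > k + k -> e + 2 < 3*lim + 5) and (not (e + 3*e - 7 = u + 2)) must hold; in canonical form it is (u > 2*k + lim + 4 -> e < 3*lim + 3) and (not (4*e = u + 9)).
Before lim := 3*u + 5: (2*k + 2*u < -9 -> e < 9*u + 18) and (not (4*e = u + 9))
Before u := h + 1: (2*h + 2*k < -11 -> e < 9*h + 27) and (not (4*e = h + 10))
Before h := u + 4: (2*k + 2*u < -19 -> e < 9*u + 63) and (not (4*e = u + 14))
The weakest precondition is (2*k + 2*u < -19 -> e < 9*u + 63) and (not (4*e = u + 14)).
Check whether (2*k + 2*u < -19 -> e < 9*u + 67) and (not (4*e = u + 14)) implies it.
Countermodel: at the initial state e = 0, k = -3, u = -7, the precondition holds but the weakest precondition fails.
Answer: invalid


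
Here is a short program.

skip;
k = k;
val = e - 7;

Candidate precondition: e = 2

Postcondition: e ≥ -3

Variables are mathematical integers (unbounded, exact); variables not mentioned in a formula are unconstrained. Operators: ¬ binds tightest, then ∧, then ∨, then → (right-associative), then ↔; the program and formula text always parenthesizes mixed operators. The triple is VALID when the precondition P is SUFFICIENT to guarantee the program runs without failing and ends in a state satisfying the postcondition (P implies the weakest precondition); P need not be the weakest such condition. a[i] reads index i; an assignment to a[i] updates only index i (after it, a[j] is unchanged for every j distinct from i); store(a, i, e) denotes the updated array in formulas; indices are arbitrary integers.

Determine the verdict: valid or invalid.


Working backward. After the program, e ≥ -3 must hold.
Before val := e - 7: e ≥ -3
Before k := k: e ≥ -3
Before skip: e ≥ -3
The weakest precondition is e ≥ -3.
Check whether e = 2 implies it.
Every state satisfying the precondition satisfies the weakest precondition: the implication holds.
Answer: valid


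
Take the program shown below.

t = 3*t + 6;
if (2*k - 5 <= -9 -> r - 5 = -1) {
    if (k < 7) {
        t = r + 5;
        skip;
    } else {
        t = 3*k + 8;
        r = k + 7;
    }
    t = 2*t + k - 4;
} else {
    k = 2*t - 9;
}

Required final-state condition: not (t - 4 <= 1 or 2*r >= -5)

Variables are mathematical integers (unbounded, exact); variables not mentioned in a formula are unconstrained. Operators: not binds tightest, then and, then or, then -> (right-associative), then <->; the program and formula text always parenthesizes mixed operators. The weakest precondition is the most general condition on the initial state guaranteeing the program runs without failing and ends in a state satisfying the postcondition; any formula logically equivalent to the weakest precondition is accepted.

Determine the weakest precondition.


Working backward. After the program, the postcondition not (t - 4 <= 1 or 2*r >= -5) must hold; in canonical form it is not (t <= 5 or 2*r >= -5).
Then branch requires (k < 7 -> (not (k + 2*r <= -1 or 2*r >= -5))) and ((not (k < 7)) -> (not (7*k <= -7 or 2*k >= -19))); else branch requires not (t <= 5 or 2*r >= -5).
Before the if: ((2*k <= -4 -> r = 4) -> ((k < 7 -> (not (k + 2*r <= -1 or 2*r >= -5))) and ((not (k < 7)) -> (not (7*k <= -7 or 2*k >= -19))))) and ((not (2*k <= -4 -> r = 4)) -> (not (t <= 5 or 2*r >= -5)))
Before t := 3*t + 6: ((2*k <= -4 -> r = 4) -> ((k < 7 -> (not (k + 2*r <= -1 or 2*r >= -5))) and ((not (k < 7)) -> (not (7*k <= -7 or 2*k >= -19))))) and ((not (2*k <= -4 -> r = 4)) -> (not (3*t <= -1 or 2*r >= -5)))
Answer: WP = ((2*k <= -4 -> r = 4) -> ((k < 7 -> (not (k + 2*r <= -1 or 2*r >= -5))) and ((not (k < 7)) -> (not (7*k <= -7 or 2*k >= -19))))) and ((not (2*k <= -4 -> r = 4)) -> (not (3*t <= -1 or 2*r >= -5)))


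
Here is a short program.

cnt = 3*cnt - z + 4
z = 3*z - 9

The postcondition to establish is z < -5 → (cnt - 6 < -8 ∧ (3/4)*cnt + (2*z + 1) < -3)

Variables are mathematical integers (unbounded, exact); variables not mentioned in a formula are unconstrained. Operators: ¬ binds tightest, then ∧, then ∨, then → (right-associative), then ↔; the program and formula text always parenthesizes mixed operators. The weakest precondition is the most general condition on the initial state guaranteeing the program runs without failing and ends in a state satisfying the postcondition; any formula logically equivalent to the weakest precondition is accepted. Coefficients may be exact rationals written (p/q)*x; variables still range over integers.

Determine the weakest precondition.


Working backward. After the program, the postcondition z < -5 → (cnt - 6 < -8 ∧ (3/4)*cnt + (2*z + 1) < -3) must hold; in canonical form it is z < -5 → (cnt < -2 ∧ (3/4)*cnt + 2*z < -4).
Before z := 3*z - 9: 3*z < 4 → (cnt < -2 ∧ (3/4)*cnt + 6*z < 14)
Before cnt := 3*cnt - z + 4: 3*z < 4 → (3*cnt < z - 6 ∧ (9/4)*cnt + (21/4)*z < 11)
Answer: WP = 3*z < 4 → (3*cnt < z - 6 ∧ (9/4)*cnt + (21/4)*z < 11)


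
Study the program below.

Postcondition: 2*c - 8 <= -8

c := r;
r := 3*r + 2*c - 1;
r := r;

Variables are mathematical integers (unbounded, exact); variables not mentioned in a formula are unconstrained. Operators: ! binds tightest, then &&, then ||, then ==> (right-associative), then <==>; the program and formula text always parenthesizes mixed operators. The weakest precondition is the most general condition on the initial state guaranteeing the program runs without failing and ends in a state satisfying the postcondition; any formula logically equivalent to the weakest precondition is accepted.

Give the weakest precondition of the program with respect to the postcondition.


Working backward. After the program, the postcondition 2*c - 8 <= -8 must hold; in canonical form it is 2*c <= 0.
Before r := r: 2*c <= 0
Before r := 3*r + 2*c - 1: 2*c <= 0
Before c := r: 2*r <= 0
Answer: WP = 2*r <= 0


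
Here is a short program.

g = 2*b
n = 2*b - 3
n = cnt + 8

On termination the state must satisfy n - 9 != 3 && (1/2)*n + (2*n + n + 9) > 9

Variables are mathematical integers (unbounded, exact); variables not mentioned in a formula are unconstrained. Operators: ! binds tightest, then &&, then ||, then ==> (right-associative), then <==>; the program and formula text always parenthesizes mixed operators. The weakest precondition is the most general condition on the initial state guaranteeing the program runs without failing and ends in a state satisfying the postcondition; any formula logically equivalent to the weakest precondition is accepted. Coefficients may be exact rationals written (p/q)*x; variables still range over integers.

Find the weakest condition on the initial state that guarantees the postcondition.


Working backward. After the program, the postcondition n - 9 != 3 && (1/2)*n + (2*n + n + 9) > 9 must hold; in canonical form it is n != 12 && (7/2)*n > 0.
Before n := cnt + 8: cnt != 4 && (7/2)*cnt > -28
Before n := 2*b - 3: cnt != 4 && (7/2)*cnt > -28
Before g := 2*b: cnt != 4 && (7/2)*cnt > -28
Answer: WP = cnt != 4 && (7/2)*cnt > -28


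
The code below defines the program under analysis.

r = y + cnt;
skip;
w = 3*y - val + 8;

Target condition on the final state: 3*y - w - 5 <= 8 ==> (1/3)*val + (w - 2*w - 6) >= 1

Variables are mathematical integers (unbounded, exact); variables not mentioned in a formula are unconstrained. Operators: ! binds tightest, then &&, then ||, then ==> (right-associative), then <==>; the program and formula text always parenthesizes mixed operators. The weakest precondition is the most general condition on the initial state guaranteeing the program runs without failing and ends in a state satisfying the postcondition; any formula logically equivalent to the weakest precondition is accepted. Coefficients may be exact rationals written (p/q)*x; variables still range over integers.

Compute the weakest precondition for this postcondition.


Working backward. After the program, the postcondition 3*y - w - 5 <= 8 ==> (1/3)*val + (w - 2*w - 6) >= 1 must hold; in canonical form it is 3*y <= w + 13 ==> (1/3)*val >= w + 7.
Before w := 3*y - val + 8: val <= 21 ==> (4/3)*val >= 3*y + 15
Before skip: val <= 21 ==> (4/3)*val >= 3*y + 15
Before r := y + cnt: val <= 21 ==> (4/3)*val >= 3*y + 15
Answer: WP = val <= 21 ==> (4/3)*val >= 3*y + 15


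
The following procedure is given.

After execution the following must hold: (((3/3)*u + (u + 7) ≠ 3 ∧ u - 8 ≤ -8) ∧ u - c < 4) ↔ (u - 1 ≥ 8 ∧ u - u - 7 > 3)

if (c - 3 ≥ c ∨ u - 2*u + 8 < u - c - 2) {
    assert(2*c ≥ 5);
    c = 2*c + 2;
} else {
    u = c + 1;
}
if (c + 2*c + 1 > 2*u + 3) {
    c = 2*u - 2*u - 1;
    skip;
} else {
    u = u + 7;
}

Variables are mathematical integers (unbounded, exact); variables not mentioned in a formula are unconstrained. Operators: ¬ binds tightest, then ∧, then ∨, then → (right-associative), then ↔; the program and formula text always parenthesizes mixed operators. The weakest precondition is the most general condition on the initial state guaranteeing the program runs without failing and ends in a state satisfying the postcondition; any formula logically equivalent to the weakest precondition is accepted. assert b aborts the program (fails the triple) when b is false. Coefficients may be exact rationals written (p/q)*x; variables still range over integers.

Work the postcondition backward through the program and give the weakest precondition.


Working backward. After the program, the postcondition (((3/3)*u + (u + 7) ≠ 3 ∧ u - 8 ≤ -8) ∧ u - c < 4) ↔ (u - 1 ≥ 8 ∧ u - u - 7 > 3) must hold; in canonical form it is ¬(2*u ≠ -4 ∧ u ≤ 0 ∧ u < c + 4).
Then branch requires ¬(2*u ≠ -4 ∧ u ≤ 0 ∧ u < 3); else branch requires ¬(2*u ≠ -18 ∧ u ≤ -7 ∧ u < c - 3).
Before the if: (3*c > 2*u + 2 → (¬(2*u ≠ -4 ∧ u ≤ 0 ∧ u < 3))) ∧ ((¬(3*c > 2*u + 2)) → (¬(2*u ≠ -18 ∧ u ≤ -7 ∧ u < c - 3)))
Then branch requires 2*c ≥ 5 ∧ (6*c > 2*u - 4 → (¬(2*u ≠ -4 ∧ u ≤ 0 ∧ u < 3))) ∧ ((¬(6*c > 2*u - 4)) → (¬(2*u ≠ -18 ∧ u ≤ -7 ∧ u < 2*c - 1))); else branch requires c > 4 → (¬(2*c ≠ -6 ∧ c ≤ -1 ∧ c < 2)).
Before the if: (c < 2*u - 10 → (2*c ≥ 5 ∧ (6*c > 2*u - 4 → (¬(2*u ≠ -4 ∧ u ≤ 0 ∧ u < 3))) ∧ ((¬(6*c > 2*u - 4)) → (¬(2*u ≠ -18 ∧ u ≤ -7 ∧ u < 2*c - 1))))) ∧ ((¬(c < 2*u - 10)) → (c > 4 → (¬(2*c ≠ -6 ∧ c ≤ -1 ∧ c < 2))))
Answer: WP = (c < 2*u - 10 → (2*c ≥ 5 ∧ (6*c > 2*u - 4 → (¬(2*u ≠ -4 ∧ u ≤ 0 ∧ u < 3))) ∧ ((¬(6*c > 2*u - 4)) → (¬(2*u ≠ -18 ∧ u ≤ -7 ∧ u < 2*c - 1))))) ∧ ((¬(c < 2*u - 10)) → (c > 4 → (¬(2*c ≠ -6 ∧ c ≤ -1 ∧ c < 2))))
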